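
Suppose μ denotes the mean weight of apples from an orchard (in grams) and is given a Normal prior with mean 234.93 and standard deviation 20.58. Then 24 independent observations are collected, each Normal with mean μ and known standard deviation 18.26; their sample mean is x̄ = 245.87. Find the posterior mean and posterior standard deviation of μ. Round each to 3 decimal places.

Posterior mean ≈ 245.523; posterior SD ≈ 3.668

Prior precision 1/τ₀² = 1/20.58² = 0.00236107; data precision n/σ² = 24/18.26² = 0.0719796.
Posterior precision = 0.00236107 + 0.0719796 = 0.0743407, giving posterior SD = 1/√0.0743407 = 3.668.
Posterior mean = (0.00236107·234.93 + 0.0719796·245.87) / 0.0743407 = 245.523.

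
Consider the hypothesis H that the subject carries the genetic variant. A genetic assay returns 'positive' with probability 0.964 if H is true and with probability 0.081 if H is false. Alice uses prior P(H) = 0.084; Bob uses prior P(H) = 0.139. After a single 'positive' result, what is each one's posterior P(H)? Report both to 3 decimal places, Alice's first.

Alice: 0.522; Bob: 0.658

P('+'|H) = 0.964, P('+'|¬H) = 0.081.
Alice: numerator 0.964·0.084 = 0.080976; evidence = 0.080976+0.081·0.916 = 0.15517; posterior = 0.522.
Bob: numerator 0.964·0.139 = 0.13400; evidence = 0.13400+0.081·0.861 = 0.20374; posterior = 0.658.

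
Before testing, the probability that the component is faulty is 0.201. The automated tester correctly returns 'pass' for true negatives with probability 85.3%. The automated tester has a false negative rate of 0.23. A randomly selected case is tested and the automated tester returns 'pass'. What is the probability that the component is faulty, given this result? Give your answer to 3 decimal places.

P(H | E) ≈ 0.064

Write H for 'the component is faulty'. Prior odds H:¬H = 0.201/0.799 = 0.25156. For the 'pass' outcome, the likelihood ratio is 0.23/0.853 = 0.26964.
Posterior odds = 0.25156 × 0.26964 = 0.067831, so P(H|E) = 0.067831/(1+0.067831) = 0.064.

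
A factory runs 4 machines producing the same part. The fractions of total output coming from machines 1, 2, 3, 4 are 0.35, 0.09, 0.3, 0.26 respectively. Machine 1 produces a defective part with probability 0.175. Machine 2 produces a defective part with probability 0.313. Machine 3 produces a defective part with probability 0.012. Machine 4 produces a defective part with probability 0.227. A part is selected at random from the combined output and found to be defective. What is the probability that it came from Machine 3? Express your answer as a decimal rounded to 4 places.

Tabulate prior·likelihood by source: [1] prior 0.35, lik 0.175, product 0.06125; [2] prior 0.09, lik 0.313, product 0.02817; [3] prior 0.3, lik 0.012, product 0.003600; [4] prior 0.26, lik 0.227, product 0.05902.
Normalizing constant = 0.15204; the posterior for Machine 3 is its product over the sum, 0.003600/0.15204 = 0.0237.

Posterior probability ≈ 0.0237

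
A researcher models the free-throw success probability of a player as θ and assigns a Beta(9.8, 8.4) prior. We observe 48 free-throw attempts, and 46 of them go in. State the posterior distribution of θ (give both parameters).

Posterior: Beta(55.8, 10.4)

The binomial likelihood is conjugate to the Beta prior: with 46 successes and 2 failures, the posterior is Beta(9.8+46, 8.4+2) = Beta(55.8, 10.4).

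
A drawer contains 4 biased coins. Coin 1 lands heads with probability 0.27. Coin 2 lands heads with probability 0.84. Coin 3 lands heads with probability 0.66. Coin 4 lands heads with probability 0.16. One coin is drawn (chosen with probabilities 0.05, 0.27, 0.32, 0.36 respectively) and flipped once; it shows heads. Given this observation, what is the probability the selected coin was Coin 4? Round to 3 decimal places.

Tabulate prior·likelihood by source: [1] prior 0.05, lik 0.27, product 0.01350; [2] prior 0.27, lik 0.84, product 0.2268; [3] prior 0.32, lik 0.66, product 0.2112; [4] prior 0.36, lik 0.16, product 0.05760.
Normalizing constant = 0.50910; the posterior for Coin 4 is its product over the sum, 0.05760/0.50910 = 0.113.

Posterior probability ≈ 0.113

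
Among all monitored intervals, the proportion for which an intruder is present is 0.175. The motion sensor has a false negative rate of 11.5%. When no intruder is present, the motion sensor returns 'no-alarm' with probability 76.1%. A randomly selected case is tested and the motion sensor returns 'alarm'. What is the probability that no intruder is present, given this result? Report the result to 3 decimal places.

Write H for 'an intruder is present'. Prior odds H:¬H = 0.175/0.825 = 0.21212. For the 'alarm' outcome, the likelihood ratio is 0.885/0.239 = 3.7029.
Posterior odds = 0.21212 × 3.7029 = 0.78547, so P(H|E) = 0.78547/(1+0.78547) = 0.440. Then P(¬H|E) = 1 − 0.440 = 0.560.

P(¬H | E) ≈ 0.560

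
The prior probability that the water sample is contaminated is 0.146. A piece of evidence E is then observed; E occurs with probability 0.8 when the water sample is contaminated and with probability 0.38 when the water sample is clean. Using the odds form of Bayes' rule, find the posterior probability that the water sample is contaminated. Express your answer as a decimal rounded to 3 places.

Prior odds = 0.146/(1−0.146) = 0.17096.
Likelihood ratio for E = 0.8/0.38 = 2.1053.
Posterior odds = prior odds × LR = 0.35992.
Posterior probability = odds/(1+odds) = 0.35992/1.3599 = 0.265.

Posterior probability ≈ 0.265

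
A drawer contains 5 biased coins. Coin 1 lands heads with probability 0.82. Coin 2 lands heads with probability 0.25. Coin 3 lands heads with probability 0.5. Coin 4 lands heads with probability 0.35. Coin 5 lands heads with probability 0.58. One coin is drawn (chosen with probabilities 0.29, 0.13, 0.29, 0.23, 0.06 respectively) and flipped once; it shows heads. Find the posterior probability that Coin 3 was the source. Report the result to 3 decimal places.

Tabulate prior·likelihood by source: [1] prior 0.29, lik 0.82, product 0.2378; [2] prior 0.13, lik 0.25, product 0.03250; [3] prior 0.29, lik 0.5, product 0.1450; [4] prior 0.23, lik 0.35, product 0.08050; [5] prior 0.06, lik 0.58, product 0.03480.
Normalizing constant = 0.53060; the posterior for Coin 3 is its product over the sum, 0.1450/0.53060 = 0.273.

Posterior probability ≈ 0.273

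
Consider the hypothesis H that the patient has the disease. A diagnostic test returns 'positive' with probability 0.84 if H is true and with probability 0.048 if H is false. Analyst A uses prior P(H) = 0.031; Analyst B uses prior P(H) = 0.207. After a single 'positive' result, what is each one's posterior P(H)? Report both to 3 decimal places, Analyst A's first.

The likelihood ratio for a 'positive' result is 0.84/0.048 = 17.500.
Analyst A: prior odds 0.031/0.969 = 0.031992; posterior odds 0.55986; posterior probability 0.359.
Analyst B: prior odds 0.207/0.793 = 0.26103; posterior odds 4.5681; posterior probability 0.820.

Analyst A: 0.359; Analyst B: 0.820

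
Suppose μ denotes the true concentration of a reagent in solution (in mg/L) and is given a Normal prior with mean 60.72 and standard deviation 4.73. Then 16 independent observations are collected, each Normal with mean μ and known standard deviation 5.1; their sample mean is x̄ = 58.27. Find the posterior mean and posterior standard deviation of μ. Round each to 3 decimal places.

Prior precision 1/τ₀² = 1/4.73² = 0.0446969; data precision n/σ² = 16/5.1² = 0.615148.
Posterior precision = 0.0446969 + 0.615148 = 0.659845, giving posterior SD = 1/√0.659845 = 1.231.
Posterior mean = (0.0446969·60.72 + 0.615148·58.27) / 0.659845 = 58.436.

Posterior mean ≈ 58.436; posterior SD ≈ 1.231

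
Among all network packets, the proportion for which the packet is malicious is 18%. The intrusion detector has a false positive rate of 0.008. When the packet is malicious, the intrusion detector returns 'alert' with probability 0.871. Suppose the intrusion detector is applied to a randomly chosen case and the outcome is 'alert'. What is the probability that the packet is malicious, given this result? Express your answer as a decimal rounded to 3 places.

Let H be the event that the packet is malicious. P(H) = 0.18, so P(¬H) = 0.82. With E the 'alert' result, P(E|H) = 0.871 and P(E|¬H) = 0.008.
P(E) = 0.871·0.18 + 0.008·0.82 = 0.15678 + 0.0065600 = 0.16334.
By Bayes' theorem, P(H|E) = 0.15678 / 0.16334 = 0.960.

P(H | E) ≈ 0.960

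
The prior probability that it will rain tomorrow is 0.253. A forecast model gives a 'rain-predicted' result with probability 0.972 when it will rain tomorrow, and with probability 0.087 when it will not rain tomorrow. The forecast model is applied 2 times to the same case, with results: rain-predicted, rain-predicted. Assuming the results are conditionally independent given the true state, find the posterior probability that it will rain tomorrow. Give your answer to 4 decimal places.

Let H be the event that it will rain tomorrow; start with P(H) = 0.253. P('rain-predicted'|H) = 0.972, P('rain-predicted'|¬H) = 0.087.
Update on result 1 ('rain-predicted'): P(H) ← 0.972·0.2530 / (0.972·0.2530 + 0.087·0.7470) = 0.24592/0.31090 = 0.7910.
Update on result 2 ('rain-predicted'): P(H) ← 0.972·0.7910 / (0.972·0.7910 + 0.087·0.2090) = 0.76882/0.78701 = 0.9769.

Posterior P(H) ≈ 0.9769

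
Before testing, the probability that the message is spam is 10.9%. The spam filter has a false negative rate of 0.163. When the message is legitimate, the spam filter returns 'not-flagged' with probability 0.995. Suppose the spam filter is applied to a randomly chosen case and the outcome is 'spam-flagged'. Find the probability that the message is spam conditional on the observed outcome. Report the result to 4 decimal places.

Write H for 'the message is spam'. Prior odds H:¬H = 0.109/0.891 = 0.12233. For the 'spam-flagged' outcome, the likelihood ratio is 0.837/0.005 = 167.40.
Posterior odds = 0.12233 × 167.40 = 20.479, so P(H|E) = 20.479/(1+20.479) = 0.9534.

P(H | E) ≈ 0.9534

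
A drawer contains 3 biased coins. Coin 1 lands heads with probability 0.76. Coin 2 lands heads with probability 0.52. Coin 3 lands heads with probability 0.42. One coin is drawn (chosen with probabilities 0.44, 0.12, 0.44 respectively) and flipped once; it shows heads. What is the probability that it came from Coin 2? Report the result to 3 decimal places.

Posterior probability ≈ 0.107

Tabulate prior·likelihood by source: [1] prior 0.44, lik 0.76, product 0.3344; [2] prior 0.12, lik 0.52, product 0.06240; [3] prior 0.44, lik 0.42, product 0.1848.
Normalizing constant = 0.58160; the posterior for Coin 2 is its product over the sum, 0.06240/0.58160 = 0.107.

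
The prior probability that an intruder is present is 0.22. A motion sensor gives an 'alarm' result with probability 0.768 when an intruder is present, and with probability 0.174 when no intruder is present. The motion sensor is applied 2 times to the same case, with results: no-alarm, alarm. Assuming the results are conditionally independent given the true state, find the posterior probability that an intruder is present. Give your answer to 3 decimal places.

With H the event that an intruder is present, the joint likelihood of the observed sequence is P(data|H) = 0.232·0.768 = 0.17818 and P(data|¬H) = 0.826·0.174 = 0.14372.
Bayes: P(H|data) = 0.22·0.17818 / (0.22·0.17818 + 0.78·0.14372) = 0.039199/0.15130 = 0.2591.

Posterior P(H) ≈ 0.259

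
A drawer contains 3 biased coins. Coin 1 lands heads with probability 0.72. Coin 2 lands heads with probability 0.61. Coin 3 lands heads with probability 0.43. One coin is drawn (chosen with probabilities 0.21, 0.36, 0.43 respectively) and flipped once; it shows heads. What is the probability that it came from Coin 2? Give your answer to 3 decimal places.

P(heads|C1) = 0.72; P(heads|C2) = 0.61; P(heads|C3) = 0.43.
Prior × likelihood for each source: 0.21·0.72=0.1512, 0.36·0.61=0.2196, 0.43·0.43=0.1849. Summing gives P(heads) = 0.55570.
P(Coin 2 | heads) = 0.2196 / 0.55570 = 0.395.

Posterior probability ≈ 0.395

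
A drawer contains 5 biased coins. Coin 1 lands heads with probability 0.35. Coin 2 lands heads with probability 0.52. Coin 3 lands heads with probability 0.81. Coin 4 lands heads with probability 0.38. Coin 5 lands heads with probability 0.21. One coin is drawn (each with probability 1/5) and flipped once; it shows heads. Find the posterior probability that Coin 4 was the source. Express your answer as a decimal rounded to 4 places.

Tabulate prior·likelihood by source: [1] prior 0.2, lik 0.35, product 0.07000; [2] prior 0.2, lik 0.52, product 0.1040; [3] prior 0.2, lik 0.81, product 0.1620; [4] prior 0.2, lik 0.38, product 0.07600; [5] prior 0.2, lik 0.21, product 0.04200.
Normalizing constant = 0.45400; the posterior for Coin 4 is its product over the sum, 0.07600/0.45400 = 0.1674.

Posterior probability ≈ 0.1674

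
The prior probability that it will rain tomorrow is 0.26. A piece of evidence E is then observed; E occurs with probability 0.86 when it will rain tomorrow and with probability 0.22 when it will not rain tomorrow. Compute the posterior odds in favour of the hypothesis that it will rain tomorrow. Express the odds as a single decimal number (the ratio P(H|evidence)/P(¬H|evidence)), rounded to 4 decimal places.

Prior odds = 0.26/(1−0.26) = 0.35135. In log-odds, ln(0.35135) = -1.0460.
Add log likelihood ratio: ln(3.9091) = 1.3633.
Posterior log-odds = 0.31734, so posterior odds = exp(0.31734) = 1.3735.

Posterior odds ≈ 1.3735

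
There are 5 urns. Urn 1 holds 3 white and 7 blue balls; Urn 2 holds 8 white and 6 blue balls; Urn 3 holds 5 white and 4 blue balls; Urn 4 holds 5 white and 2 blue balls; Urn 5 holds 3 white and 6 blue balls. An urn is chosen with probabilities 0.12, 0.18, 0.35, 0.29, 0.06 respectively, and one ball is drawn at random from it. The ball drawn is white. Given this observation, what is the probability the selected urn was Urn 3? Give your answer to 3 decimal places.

Posterior probability ≈ 0.347

P(white|Urn 1) = 0.3; P(white|Urn 2) = 0.5714; P(white|Urn 3) = 0.5556; P(white|Urn 4) = 0.7143; P(white|Urn 5) = 0.3333.
Prior × likelihood for each source: 0.12·0.3=0.03600, 0.18·0.5714=0.1029, 0.35·0.5556=0.1944, 0.29·0.7143=0.2071, 0.06·0.3333=0.02000. Summing gives P(white) = 0.56044.
P(Urn 3 | white) = 0.1944 / 0.56044 = 0.347.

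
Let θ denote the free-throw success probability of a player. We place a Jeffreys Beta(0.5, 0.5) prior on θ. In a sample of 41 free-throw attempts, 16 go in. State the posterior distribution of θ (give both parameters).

Posterior: Beta(16.5, 25.5)

The binomial likelihood is conjugate to the Beta prior: with 16 successes and 25 failures, the posterior is Beta(0.5+16, 0.5+25) = Beta(16.5, 25.5).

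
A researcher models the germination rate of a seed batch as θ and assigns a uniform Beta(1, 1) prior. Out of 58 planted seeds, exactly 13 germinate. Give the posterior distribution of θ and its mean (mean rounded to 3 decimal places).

Posterior: Beta(14, 46); mean ≈ 0.233

The binomial likelihood is conjugate to the Beta prior: with 13 successes and 45 failures, the posterior is Beta(1+13, 1+45) = Beta(14, 46).
Posterior mean = α/(α+β) = 14/60 = 0.233.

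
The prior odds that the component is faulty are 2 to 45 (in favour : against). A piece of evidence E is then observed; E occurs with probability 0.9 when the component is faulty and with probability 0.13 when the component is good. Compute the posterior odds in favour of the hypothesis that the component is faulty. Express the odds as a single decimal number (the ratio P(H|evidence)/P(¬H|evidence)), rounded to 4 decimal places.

Prior odds = 2/45 = 0.044444.
Likelihood ratio for E = 0.9/0.13 = 6.9231.
Posterior odds = prior odds × LR = 0.30769.

Posterior odds ≈ 0.3077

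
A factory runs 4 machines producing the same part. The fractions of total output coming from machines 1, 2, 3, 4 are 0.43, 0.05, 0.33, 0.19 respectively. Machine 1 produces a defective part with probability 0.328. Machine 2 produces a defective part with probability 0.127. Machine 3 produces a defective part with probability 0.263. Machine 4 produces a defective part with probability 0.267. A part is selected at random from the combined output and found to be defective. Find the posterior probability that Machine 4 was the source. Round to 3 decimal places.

Posterior probability ≈ 0.178

P(defective|M1) = 0.328; P(defective|M2) = 0.127; P(defective|M3) = 0.263; P(defective|M4) = 0.267.
Prior × likelihood for each source: 0.43·0.328=0.1410, 0.05·0.127=0.006350, 0.33·0.263=0.08679, 0.19·0.267=0.05073. Summing gives P(defective) = 0.28491.
P(Machine 4 | defective) = 0.05073 / 0.28491 = 0.178.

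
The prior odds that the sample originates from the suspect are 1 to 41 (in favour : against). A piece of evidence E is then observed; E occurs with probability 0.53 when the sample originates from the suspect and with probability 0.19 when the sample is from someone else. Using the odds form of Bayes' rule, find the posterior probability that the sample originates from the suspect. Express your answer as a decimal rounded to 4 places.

Prior odds = 1/41 = 0.024390.
Likelihood ratio for E = 0.53/0.19 = 2.7895.
Posterior odds = prior odds × LR = 0.068036.
Posterior probability = odds/(1+odds) = 0.068036/1.0680 = 0.0637.

Posterior probability ≈ 0.0637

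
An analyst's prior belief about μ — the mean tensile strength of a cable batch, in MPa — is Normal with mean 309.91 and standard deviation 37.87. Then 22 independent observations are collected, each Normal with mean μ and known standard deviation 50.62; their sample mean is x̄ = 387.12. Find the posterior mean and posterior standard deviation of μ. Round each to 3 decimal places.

Prior precision 1/τ₀² = 1/37.87² = 0.00069728; data precision n/σ² = 22/50.62² = 0.00858575.
Posterior precision = 0.00069728 + 0.00858575 = 0.00928304, giving posterior SD = 1/√0.00928304 = 10.379.
Posterior mean = (0.00069728·309.91 + 0.00858575·387.12) / 0.00928304 = 381.320.

Posterior mean ≈ 381.320; posterior SD ≈ 10.379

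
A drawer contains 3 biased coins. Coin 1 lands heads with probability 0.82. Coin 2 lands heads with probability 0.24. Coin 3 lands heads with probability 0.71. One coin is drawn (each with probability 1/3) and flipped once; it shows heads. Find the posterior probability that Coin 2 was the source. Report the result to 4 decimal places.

Tabulate prior·likelihood by source: [1] prior 0.333333, lik 0.82, product 0.2733; [2] prior 0.333333, lik 0.24, product 0.08000; [3] prior 0.333333, lik 0.71, product 0.2367.
Normalizing constant = 0.59000; the posterior for Coin 2 is its product over the sum, 0.08000/0.59000 = 0.1356.

Posterior probability ≈ 0.1356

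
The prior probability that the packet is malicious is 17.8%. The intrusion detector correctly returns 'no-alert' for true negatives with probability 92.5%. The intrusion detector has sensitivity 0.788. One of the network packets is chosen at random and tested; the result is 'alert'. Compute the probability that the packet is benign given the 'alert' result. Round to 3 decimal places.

P(¬H | E) ≈ 0.305

Write H for 'the packet is malicious'. Prior odds H:¬H = 0.178/0.822 = 0.21655. For the 'alert' outcome, the likelihood ratio is 0.788/0.075 = 10.507.
Posterior odds = 0.21655 × 10.507 = 2.2752, so P(H|E) = 2.2752/(1+2.2752) = 0.695. Then P(¬H|E) = 1 − 0.695 = 0.305.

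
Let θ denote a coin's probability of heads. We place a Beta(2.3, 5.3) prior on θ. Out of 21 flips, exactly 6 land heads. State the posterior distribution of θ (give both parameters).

Posterior: Beta(8.3, 20.3)

Observing 6 successes and 15 failures updates Beta(2.3, 5.3) by adding the success and failure counts to the two shape parameters: α = 2.3+6 = 8.3, β = 5.3+15 = 20.3.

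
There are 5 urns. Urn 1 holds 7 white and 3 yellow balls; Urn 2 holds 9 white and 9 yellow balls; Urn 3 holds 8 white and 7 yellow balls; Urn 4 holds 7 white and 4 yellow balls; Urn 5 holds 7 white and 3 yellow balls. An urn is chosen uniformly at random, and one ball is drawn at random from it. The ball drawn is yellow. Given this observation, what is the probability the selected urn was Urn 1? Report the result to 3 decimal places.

Posterior probability ≈ 0.155

P(yellow|Urn 1) = 0.3; P(yellow|Urn 2) = 0.5; P(yellow|Urn 3) = 0.4667; P(yellow|Urn 4) = 0.3636; P(yellow|Urn 5) = 0.3.
Prior × likelihood for each source: 0.2·0.3=0.06000, 0.2·0.5=0.1000, 0.2·0.4667=0.09333, 0.2·0.3636=0.07273, 0.2·0.3=0.06000. Summing gives P(yellow) = 0.38606.
P(Urn 1 | yellow) = 0.06000 / 0.38606 = 0.155.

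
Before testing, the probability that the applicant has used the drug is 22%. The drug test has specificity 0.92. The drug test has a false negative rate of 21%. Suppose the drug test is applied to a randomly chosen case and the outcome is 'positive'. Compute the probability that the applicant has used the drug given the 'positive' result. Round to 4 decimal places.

Let H be the event that the applicant has used the drug. P(H) = 0.22, so P(¬H) = 0.78. With E the 'positive' result, P(E|H) = 0.79 and P(E|¬H) = 0.08.
P(E) = 0.79·0.22 + 0.08·0.78 = 0.17380 + 0.062400 = 0.23620.
By Bayes' theorem, P(H|E) = 0.17380 / 0.23620 = 0.7358.

P(H | E) ≈ 0.7358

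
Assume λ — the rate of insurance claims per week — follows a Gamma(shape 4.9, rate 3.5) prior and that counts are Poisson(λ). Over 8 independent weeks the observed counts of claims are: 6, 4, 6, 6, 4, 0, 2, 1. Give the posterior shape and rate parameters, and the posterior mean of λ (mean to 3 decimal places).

Posterior: Gamma(shape=33.9, rate=11.5); mean ≈ 2.948

Total count ∑xᵢ = 29 over n = 8 weeks.
Gamma is conjugate to the Poisson likelihood: posterior is Gamma(shape = 4.9+29 = 33.9, rate = 3.5+8 = 11.5).
Posterior mean = shape/rate = 33.9/11.5 = 2.948.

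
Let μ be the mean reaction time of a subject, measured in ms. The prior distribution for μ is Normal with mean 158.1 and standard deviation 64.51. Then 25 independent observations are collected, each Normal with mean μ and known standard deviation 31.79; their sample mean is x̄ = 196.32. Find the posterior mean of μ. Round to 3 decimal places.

With known σ, the Normal prior is conjugate. Weight on the data is w = (n/σ²)/(n/σ² + 1/τ₀²) = 0.0247377/(0.0247377+0.00024030) = 0.99038.
Posterior mean = w·x̄ + (1−w)·μ₀ = 0.99038·196.32 + 0.0096203·158.1 = 195.952.

Posterior mean ≈ 195.952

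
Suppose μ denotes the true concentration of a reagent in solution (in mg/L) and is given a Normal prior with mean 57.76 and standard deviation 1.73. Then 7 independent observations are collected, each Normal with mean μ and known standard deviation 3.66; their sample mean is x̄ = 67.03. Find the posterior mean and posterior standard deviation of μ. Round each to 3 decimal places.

Posterior mean ≈ 63.415; posterior SD ≈ 1.080

With known σ, the Normal prior is conjugate. Weight on the data is w = (n/σ²)/(n/σ² + 1/τ₀²) = 0.522560/(0.522560+0.334124) = 0.60998.
Posterior mean = w·x̄ + (1−w)·μ₀ = 0.60998·67.03 + 0.39002·57.76 = 63.415. Posterior variance = 1/(0.522560+0.334124) = 1.16729, so SD = 1.080.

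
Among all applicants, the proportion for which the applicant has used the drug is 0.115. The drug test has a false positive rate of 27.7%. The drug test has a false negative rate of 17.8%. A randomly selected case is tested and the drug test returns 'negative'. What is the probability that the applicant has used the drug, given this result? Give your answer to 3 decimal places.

Let H be the event that the applicant has used the drug. P(H) = 0.115, so P(¬H) = 0.885. With E the 'negative' result, P(E|H) = 0.178 and P(E|¬H) = 0.723.
P(E) = 0.178·0.115 + 0.723·0.885 = 0.020470 + 0.63985 = 0.66032.
By Bayes' theorem, P(H|E) = 0.020470 / 0.66032 = 0.031.

P(H | E) ≈ 0.031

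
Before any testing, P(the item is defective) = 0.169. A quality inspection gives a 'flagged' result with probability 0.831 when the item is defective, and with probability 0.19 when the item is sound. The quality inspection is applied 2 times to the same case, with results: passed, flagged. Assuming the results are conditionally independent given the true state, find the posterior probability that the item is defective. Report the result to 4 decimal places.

Let H be the event that the item is defective; start with P(H) = 0.169. P('flagged'|H) = 0.831, P('flagged'|¬H) = 0.19.
Update on result 1 ('passed'): P(H) ← 0.169·0.1690 / (0.169·0.1690 + 0.81·0.8310) = 0.028561/0.70167 = 0.0407.
Update on result 2 ('flagged'): P(H) ← 0.831·0.0407 / (0.831·0.0407 + 0.19·0.9593) = 0.033825/0.21609 = 0.1565.

Posterior P(H) ≈ 0.1565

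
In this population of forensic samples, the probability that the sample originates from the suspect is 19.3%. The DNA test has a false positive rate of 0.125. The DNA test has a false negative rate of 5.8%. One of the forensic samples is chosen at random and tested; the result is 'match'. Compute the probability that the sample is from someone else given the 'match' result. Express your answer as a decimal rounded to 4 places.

P(¬H | E) ≈ 0.3569

Write H for 'the sample originates from the suspect'. Prior odds H:¬H = 0.193/0.807 = 0.23916. For the 'match' outcome, the likelihood ratio is 0.942/0.125 = 7.5360.
Posterior odds = 0.23916 × 7.5360 = 1.8023, so P(H|E) = 1.8023/(1+1.8023) = 0.6431. Then P(¬H|E) = 1 − 0.6431 = 0.3569.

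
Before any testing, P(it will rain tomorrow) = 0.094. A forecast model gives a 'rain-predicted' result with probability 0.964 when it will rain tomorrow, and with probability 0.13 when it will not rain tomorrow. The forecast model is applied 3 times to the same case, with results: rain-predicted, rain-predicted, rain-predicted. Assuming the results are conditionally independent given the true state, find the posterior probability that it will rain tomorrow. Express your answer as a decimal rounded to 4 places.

Posterior P(H) ≈ 0.9769

Let H be the event that it will rain tomorrow; start with P(H) = 0.094. P('rain-predicted'|H) = 0.964, P('rain-predicted'|¬H) = 0.13.
Update on result 1 ('rain-predicted'): P(H) ← 0.964·0.0940 / (0.964·0.0940 + 0.13·0.9060) = 0.090616/0.20840 = 0.4348.
Update on result 2 ('rain-predicted'): P(H) ← 0.964·0.4348 / (0.964·0.4348 + 0.13·0.5652) = 0.41917/0.49264 = 0.8509.
Update on result 3 ('rain-predicted'): P(H) ← 0.964·0.8509 / (0.964·0.8509 + 0.13·0.1491) = 0.82023/0.83962 = 0.9769.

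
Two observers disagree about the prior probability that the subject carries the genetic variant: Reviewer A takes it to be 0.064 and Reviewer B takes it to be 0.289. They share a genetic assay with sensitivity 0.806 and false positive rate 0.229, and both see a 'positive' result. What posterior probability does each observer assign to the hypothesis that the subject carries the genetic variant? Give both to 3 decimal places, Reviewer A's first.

The likelihood ratio for a 'positive' result is 0.806/0.229 = 3.5197.
Reviewer A: prior odds 0.064/0.936 = 0.068376; posterior odds 0.24066; posterior probability 0.194.
Reviewer B: prior odds 0.289/0.711 = 0.40647; posterior odds 1.4306; posterior probability 0.589.

Reviewer A: 0.194; Reviewer B: 0.589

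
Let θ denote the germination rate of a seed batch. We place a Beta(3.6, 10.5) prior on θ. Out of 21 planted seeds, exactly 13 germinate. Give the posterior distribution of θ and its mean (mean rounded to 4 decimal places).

Posterior: Beta(16.6, 18.5); mean ≈ 0.4729

Observing 13 successes and 8 failures updates Beta(3.6, 10.5) by adding the success and failure counts to the two shape parameters: α = 3.6+13 = 16.6, β = 10.5+8 = 18.5.
Posterior mean = α/(α+β) = 16.6/35.1 = 0.4729.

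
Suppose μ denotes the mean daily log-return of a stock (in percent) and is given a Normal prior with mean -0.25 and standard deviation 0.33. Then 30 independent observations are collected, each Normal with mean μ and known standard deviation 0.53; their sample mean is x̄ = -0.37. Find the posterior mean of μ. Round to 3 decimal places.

With known σ, the Normal prior is conjugate. Weight on the data is w = (n/σ²)/(n/σ² + 1/τ₀²) = 106.800/(106.800+9.18274) = 0.92083.
Posterior mean = w·x̄ + (1−w)·μ₀ = 0.92083·-0.37 + 0.079174·-0.25 = -0.360.

Posterior mean ≈ -0.360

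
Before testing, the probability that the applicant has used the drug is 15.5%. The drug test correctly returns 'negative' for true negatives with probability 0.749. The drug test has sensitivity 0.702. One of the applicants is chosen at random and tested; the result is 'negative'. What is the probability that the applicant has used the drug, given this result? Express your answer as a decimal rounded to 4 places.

Write H for 'the applicant has used the drug'. Prior odds H:¬H = 0.155/0.845 = 0.18343. For the 'negative' outcome, the likelihood ratio is 0.298/0.749 = 0.39786.
Posterior odds = 0.18343 × 0.39786 = 0.072981, so P(H|E) = 0.072981/(1+0.072981) = 0.0680.

P(H | E) ≈ 0.0680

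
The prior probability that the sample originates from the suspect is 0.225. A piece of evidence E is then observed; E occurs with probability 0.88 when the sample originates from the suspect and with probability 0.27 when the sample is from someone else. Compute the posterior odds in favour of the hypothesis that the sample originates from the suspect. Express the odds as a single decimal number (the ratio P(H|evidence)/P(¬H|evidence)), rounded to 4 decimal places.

Prior odds = 0.225/(1−0.225) = 0.29032.
Likelihood ratio for E = 0.88/0.27 = 3.2593.
Posterior odds = prior odds × LR = 0.94624.

Posterior odds ≈ 0.9462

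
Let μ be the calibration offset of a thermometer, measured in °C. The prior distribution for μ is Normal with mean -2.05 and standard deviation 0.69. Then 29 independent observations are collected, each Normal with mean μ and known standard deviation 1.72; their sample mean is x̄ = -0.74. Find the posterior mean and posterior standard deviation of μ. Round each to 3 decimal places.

With known σ, the Normal prior is conjugate. Weight on the data is w = (n/σ²)/(n/σ² + 1/τ₀²) = 9.80260/(9.80260+2.10040) = 0.82354.
Posterior mean = w·x̄ + (1−w)·μ₀ = 0.82354·-0.74 + 0.17646·-2.05 = -0.971. Posterior variance = 1/(9.80260+2.10040) = 0.0840125, so SD = 0.290.

Posterior mean ≈ -0.971; posterior SD ≈ 0.290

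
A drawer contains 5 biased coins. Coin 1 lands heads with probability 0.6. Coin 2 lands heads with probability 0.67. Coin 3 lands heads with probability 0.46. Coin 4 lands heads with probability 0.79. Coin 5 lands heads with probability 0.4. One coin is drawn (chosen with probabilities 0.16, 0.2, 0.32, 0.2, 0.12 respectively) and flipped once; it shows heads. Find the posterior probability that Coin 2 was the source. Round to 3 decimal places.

Posterior probability ≈ 0.230

Tabulate prior·likelihood by source: [1] prior 0.16, lik 0.6, product 0.09600; [2] prior 0.2, lik 0.67, product 0.1340; [3] prior 0.32, lik 0.46, product 0.1472; [4] prior 0.2, lik 0.79, product 0.1580; [5] prior 0.12, lik 0.4, product 0.04800.
Normalizing constant = 0.58320; the posterior for Coin 2 is its product over the sum, 0.1340/0.58320 = 0.230.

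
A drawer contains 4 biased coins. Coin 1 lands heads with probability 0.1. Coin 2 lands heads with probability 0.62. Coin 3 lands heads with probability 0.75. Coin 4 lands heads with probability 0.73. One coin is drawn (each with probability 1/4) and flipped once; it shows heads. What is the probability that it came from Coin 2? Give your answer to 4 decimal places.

Tabulate prior·likelihood by source: [1] prior 0.25, lik 0.1, product 0.02500; [2] prior 0.25, lik 0.62, product 0.1550; [3] prior 0.25, lik 0.75, product 0.1875; [4] prior 0.25, lik 0.73, product 0.1825.
Normalizing constant = 0.55000; the posterior for Coin 2 is its product over the sum, 0.1550/0.55000 = 0.2818.

Posterior probability ≈ 0.2818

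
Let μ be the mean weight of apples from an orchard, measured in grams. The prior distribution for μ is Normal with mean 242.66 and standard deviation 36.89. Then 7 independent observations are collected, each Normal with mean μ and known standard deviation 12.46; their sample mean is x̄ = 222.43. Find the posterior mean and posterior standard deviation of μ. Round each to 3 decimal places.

Posterior mean ≈ 222.754; posterior SD ≈ 4.672

Prior precision 1/τ₀² = 1/36.89² = 0.00073482; data precision n/σ² = 7/12.46² = 0.0450881.
Posterior precision = 0.00073482 + 0.0450881 = 0.0458229, giving posterior SD = 1/√0.0458229 = 4.672.
Posterior mean = (0.00073482·242.66 + 0.0450881·222.43) / 0.0458229 = 222.754.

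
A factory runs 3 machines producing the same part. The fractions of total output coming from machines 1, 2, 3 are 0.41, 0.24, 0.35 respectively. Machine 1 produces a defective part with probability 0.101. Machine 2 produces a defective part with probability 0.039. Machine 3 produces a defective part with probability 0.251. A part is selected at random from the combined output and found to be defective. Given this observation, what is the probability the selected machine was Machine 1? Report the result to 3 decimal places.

Tabulate prior·likelihood by source: [1] prior 0.41, lik 0.101, product 0.04141; [2] prior 0.24, lik 0.039, product 0.009360; [3] prior 0.35, lik 0.251, product 0.08785.
Normalizing constant = 0.13862; the posterior for Machine 1 is its product over the sum, 0.04141/0.13862 = 0.299.

Posterior probability ≈ 0.299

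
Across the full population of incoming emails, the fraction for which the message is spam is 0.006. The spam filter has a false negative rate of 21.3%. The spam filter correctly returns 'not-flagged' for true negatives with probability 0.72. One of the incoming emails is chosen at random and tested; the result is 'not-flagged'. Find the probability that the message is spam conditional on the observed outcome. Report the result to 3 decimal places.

Write H for 'the message is spam'. Prior odds H:¬H = 0.006/0.994 = 0.0060362. For the 'not-flagged' outcome, the likelihood ratio is 0.213/0.72 = 0.29583.
Posterior odds = 0.0060362 × 0.29583 = 0.0017857, so P(H|E) = 0.0017857/(1+0.0017857) = 0.002.

P(H | E) ≈ 0.002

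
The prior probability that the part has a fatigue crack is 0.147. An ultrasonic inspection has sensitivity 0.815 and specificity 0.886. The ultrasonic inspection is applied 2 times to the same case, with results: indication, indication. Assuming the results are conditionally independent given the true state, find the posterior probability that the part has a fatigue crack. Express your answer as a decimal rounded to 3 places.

Posterior P(H) ≈ 0.898

Let H be the event that the part has a fatigue crack; start with P(H) = 0.147. P('indication'|H) = 0.815, P('indication'|¬H) = 0.114.
Update on result 1 ('indication'): P(H) ← 0.815·0.1470 / (0.815·0.1470 + 0.114·0.8530) = 0.11980/0.21705 = 0.5520.
Update on result 2 ('indication'): P(H) ← 0.815·0.5520 / (0.815·0.5520 + 0.114·0.4480) = 0.44986/0.50094 = 0.8980.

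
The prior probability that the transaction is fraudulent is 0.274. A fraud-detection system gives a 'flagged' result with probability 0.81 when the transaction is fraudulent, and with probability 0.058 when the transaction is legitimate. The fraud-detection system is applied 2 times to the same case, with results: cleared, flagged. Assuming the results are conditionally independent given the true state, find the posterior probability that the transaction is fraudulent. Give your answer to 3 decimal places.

Posterior P(H) ≈ 0.515

Let H be the event that the transaction is fraudulent; start with P(H) = 0.274. P('flagged'|H) = 0.81, P('flagged'|¬H) = 0.058.
Update on result 1 ('cleared'): P(H) ← 0.19·0.2740 / (0.19·0.2740 + 0.942·0.7260) = 0.052060/0.73595 = 0.0707.
Update on result 2 ('flagged'): P(H) ← 0.81·0.0707 / (0.81·0.0707 + 0.058·0.9293) = 0.057298/0.11120 = 0.5153.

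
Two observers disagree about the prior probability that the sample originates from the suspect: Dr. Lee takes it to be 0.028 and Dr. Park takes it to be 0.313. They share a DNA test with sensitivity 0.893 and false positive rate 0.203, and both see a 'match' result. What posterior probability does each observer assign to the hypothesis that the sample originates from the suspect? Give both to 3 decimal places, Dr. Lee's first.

The likelihood ratio for a 'match' result is 0.893/0.203 = 4.3990.
Dr. Lee: prior odds 0.028/0.972 = 0.028807; posterior odds 0.12672; posterior probability 0.112.
Dr. Park: prior odds 0.313/0.687 = 0.45560; posterior odds 2.0042; posterior probability 0.667.

Dr. Lee: 0.112; Dr. Park: 0.667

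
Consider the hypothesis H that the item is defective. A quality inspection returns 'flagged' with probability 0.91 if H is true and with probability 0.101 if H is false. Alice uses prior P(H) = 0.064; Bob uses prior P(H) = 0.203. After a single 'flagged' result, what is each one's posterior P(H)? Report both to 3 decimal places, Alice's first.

Alice: 0.381; Bob: 0.696

The likelihood ratio for a 'flagged' result is 0.91/0.101 = 9.0099.
Alice: prior odds 0.064/0.936 = 0.068376; posterior odds 0.61606; posterior probability 0.381.
Bob: prior odds 0.203/0.797 = 0.25471; posterior odds 2.2949; posterior probability 0.696.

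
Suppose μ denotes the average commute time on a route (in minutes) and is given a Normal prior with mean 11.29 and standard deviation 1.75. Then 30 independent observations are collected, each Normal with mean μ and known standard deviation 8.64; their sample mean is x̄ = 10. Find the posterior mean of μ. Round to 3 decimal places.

Posterior mean ≈ 10.578

Prior precision 1/τ₀² = 1/1.75² = 0.326531; data precision n/σ² = 30/8.64² = 0.401878.
Posterior precision = 0.326531 + 0.401878 = 0.728408.
Posterior mean = (0.326531·11.29 + 0.401878·10) / 0.728408 = 10.578.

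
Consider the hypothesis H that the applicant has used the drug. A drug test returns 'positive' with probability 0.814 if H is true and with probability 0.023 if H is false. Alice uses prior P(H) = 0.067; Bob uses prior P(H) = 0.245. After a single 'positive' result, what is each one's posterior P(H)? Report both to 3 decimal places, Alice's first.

Alice: 0.718; Bob: 0.920

P('+'|H) = 0.814, P('+'|¬H) = 0.023.
Alice: numerator 0.814·0.067 = 0.054538; evidence = 0.054538+0.023·0.933 = 0.075997; posterior = 0.718.
Bob: numerator 0.814·0.245 = 0.19943; evidence = 0.19943+0.023·0.755 = 0.21679; posterior = 0.920.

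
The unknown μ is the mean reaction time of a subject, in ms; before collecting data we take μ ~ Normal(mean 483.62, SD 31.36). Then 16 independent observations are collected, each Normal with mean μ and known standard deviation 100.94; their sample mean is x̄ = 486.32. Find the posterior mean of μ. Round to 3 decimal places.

Posterior mean ≈ 485.259

Prior precision 1/τ₀² = 1/31.36² = 0.00101683; data precision n/σ² = 16/100.94² = 0.00157034.
Posterior precision = 0.00101683 + 0.00157034 = 0.00258717.
Posterior mean = (0.00101683·483.62 + 0.00157034·486.32) / 0.00258717 = 485.259.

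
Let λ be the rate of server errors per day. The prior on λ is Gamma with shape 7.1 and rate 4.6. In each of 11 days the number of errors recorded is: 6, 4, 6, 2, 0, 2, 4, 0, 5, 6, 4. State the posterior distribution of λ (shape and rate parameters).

The Poisson likelihood adds the total count to the shape and the number of exposure periods to the rate. Here ∑xᵢ = 39 and n = 11, so shape 7.1→46.1 and rate 4.6→15.6.

Posterior: Gamma(shape=46.1, rate=15.6)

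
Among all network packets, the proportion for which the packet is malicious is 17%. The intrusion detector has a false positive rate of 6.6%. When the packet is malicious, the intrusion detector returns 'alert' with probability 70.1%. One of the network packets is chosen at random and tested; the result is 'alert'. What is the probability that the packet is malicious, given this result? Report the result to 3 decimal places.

P(H | E) ≈ 0.685

Let H be the event that the packet is malicious. P(H) = 0.17, so P(¬H) = 0.83. With E the 'alert' result, P(E|H) = 0.701 and P(E|¬H) = 0.066.
P(E) = 0.701·0.17 + 0.066·0.83 = 0.11917 + 0.054780 = 0.17395.
By Bayes' theorem, P(H|E) = 0.11917 / 0.17395 = 0.685.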